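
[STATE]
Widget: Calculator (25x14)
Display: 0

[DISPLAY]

                        0
┌───┬───┬───┬───┐        
│ 7 │ 8 │ 9 │ ÷ │        
├───┼───┼───┼───┤        
│ 4 │ 5 │ 6 │ × │        
├───┼───┼───┼───┤        
│ 1 │ 2 │ 3 │ - │        
├───┼───┼───┼───┤        
│ 0 │ . │ = │ + │        
├───┼───┼───┼───┤        
│ C │ MC│ MR│ M+│        
└───┴───┴───┴───┘        
                         
                         


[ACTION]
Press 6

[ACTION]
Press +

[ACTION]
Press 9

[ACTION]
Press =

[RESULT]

                       15
┌───┬───┬───┬───┐        
│ 7 │ 8 │ 9 │ ÷ │        
├───┼───┼───┼───┤        
│ 4 │ 5 │ 6 │ × │        
├───┼───┼───┼───┤        
│ 1 │ 2 │ 3 │ - │        
├───┼───┼───┼───┤        
│ 0 │ . │ = │ + │        
├───┼───┼───┼───┤        
│ C │ MC│ MR│ M+│        
└───┴───┴───┴───┘        
                         
                         


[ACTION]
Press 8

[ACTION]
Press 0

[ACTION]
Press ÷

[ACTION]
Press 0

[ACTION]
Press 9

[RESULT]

                        9
┌───┬───┬───┬───┐        
│ 7 │ 8 │ 9 │ ÷ │        
├───┼───┼───┼───┤        
│ 4 │ 5 │ 6 │ × │        
├───┼───┼───┼───┤        
│ 1 │ 2 │ 3 │ - │        
├───┼───┼───┼───┤        
│ 0 │ . │ = │ + │        
├───┼───┼───┼───┤        
│ C │ MC│ MR│ M+│        
└───┴───┴───┴───┘        
                         
                         


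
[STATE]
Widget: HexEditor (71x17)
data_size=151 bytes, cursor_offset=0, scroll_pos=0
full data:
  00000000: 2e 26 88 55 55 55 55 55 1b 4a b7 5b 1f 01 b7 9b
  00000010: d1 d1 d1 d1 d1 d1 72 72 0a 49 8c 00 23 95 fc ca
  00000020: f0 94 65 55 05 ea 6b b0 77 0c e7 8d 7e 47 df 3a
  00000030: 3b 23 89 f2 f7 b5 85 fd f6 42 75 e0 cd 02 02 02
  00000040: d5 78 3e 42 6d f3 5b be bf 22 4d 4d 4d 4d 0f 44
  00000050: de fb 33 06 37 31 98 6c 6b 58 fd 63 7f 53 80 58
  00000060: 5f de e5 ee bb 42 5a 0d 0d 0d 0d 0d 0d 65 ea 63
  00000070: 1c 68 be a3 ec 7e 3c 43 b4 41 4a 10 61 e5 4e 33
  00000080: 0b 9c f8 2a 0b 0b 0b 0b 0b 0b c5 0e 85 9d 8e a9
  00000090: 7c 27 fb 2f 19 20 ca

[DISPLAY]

00000000  2E 26 88 55 55 55 55 55  1b 4a b7 5b 1f 01 b7 9b  |.&.UUUUU.J
00000010  d1 d1 d1 d1 d1 d1 72 72  0a 49 8c 00 23 95 fc ca  |......rr.I
00000020  f0 94 65 55 05 ea 6b b0  77 0c e7 8d 7e 47 df 3a  |..eU..k.w.
00000030  3b 23 89 f2 f7 b5 85 fd  f6 42 75 e0 cd 02 02 02  |;#.......B
00000040  d5 78 3e 42 6d f3 5b be  bf 22 4d 4d 4d 4d 0f 44  |.x>Bm.[.."
00000050  de fb 33 06 37 31 98 6c  6b 58 fd 63 7f 53 80 58  |..3.71.lkX
00000060  5f de e5 ee bb 42 5a 0d  0d 0d 0d 0d 0d 65 ea 63  |_....BZ...
00000070  1c 68 be a3 ec 7e 3c 43  b4 41 4a 10 61 e5 4e 33  |.h...~<C.A
00000080  0b 9c f8 2a 0b 0b 0b 0b  0b 0b c5 0e 85 9d 8e a9  |...*......
00000090  7c 27 fb 2f 19 20 ca                              ||'./. .   
                                                                       
                                                                       
                                                                       
                                                                       
                                                                       
                                                                       
                                                                       


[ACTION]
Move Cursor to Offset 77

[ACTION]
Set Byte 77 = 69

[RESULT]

00000000  2e 26 88 55 55 55 55 55  1b 4a b7 5b 1f 01 b7 9b  |.&.UUUUU.J
00000010  d1 d1 d1 d1 d1 d1 72 72  0a 49 8c 00 23 95 fc ca  |......rr.I
00000020  f0 94 65 55 05 ea 6b b0  77 0c e7 8d 7e 47 df 3a  |..eU..k.w.
00000030  3b 23 89 f2 f7 b5 85 fd  f6 42 75 e0 cd 02 02 02  |;#.......B
00000040  d5 78 3e 42 6d f3 5b be  bf 22 4d 4d 4d 69 0f 44  |.x>Bm.[.."
00000050  de fb 33 06 37 31 98 6c  6b 58 fd 63 7f 53 80 58  |..3.71.lkX
00000060  5f de e5 ee bb 42 5a 0d  0d 0d 0d 0d 0d 65 ea 63  |_....BZ...
00000070  1c 68 be a3 ec 7e 3c 43  b4 41 4a 10 61 e5 4e 33  |.h...~<C.A
00000080  0b 9c f8 2a 0b 0b 0b 0b  0b 0b c5 0e 85 9d 8e a9  |...*......
00000090  7c 27 fb 2f 19 20 ca                              ||'./. .   
                                                                       
                                                                       
                                                                       
                                                                       
                                                                       
                                                                       
                                                                       


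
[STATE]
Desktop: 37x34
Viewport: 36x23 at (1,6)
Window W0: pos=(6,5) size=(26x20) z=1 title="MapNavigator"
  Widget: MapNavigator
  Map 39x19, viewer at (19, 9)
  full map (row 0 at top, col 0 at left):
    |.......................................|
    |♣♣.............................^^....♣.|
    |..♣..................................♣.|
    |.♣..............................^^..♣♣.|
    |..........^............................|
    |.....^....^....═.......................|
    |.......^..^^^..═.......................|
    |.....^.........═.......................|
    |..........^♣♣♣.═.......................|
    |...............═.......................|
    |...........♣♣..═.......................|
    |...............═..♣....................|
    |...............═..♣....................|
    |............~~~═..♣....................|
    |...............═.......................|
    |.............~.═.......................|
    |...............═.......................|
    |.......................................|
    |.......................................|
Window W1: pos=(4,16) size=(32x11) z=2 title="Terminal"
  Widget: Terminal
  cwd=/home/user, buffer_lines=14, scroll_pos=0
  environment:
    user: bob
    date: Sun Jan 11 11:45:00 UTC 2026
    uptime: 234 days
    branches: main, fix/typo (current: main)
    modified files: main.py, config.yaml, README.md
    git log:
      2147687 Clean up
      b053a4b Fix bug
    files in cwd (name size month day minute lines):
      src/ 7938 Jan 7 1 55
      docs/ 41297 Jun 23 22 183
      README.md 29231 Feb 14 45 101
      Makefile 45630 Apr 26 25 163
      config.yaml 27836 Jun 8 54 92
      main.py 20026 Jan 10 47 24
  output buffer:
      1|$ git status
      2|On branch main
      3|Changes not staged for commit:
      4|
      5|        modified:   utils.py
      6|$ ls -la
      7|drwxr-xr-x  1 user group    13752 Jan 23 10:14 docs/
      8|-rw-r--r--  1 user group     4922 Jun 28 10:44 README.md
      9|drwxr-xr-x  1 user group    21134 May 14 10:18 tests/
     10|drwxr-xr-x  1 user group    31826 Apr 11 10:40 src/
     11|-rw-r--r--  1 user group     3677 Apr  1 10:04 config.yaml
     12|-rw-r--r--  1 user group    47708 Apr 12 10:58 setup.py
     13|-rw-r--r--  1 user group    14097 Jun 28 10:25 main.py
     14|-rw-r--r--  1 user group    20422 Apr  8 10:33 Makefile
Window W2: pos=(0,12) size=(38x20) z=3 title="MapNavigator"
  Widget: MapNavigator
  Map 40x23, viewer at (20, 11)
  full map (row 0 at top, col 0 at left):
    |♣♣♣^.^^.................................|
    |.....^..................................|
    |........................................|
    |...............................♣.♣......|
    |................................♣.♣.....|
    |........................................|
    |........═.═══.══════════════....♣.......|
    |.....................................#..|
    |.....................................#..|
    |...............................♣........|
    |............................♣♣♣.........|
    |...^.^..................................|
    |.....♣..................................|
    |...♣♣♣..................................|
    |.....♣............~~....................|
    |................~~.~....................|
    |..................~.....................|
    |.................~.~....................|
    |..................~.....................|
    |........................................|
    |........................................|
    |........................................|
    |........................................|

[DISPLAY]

     ┃ MapNavigator           ┃     
     ┠────────────────────────┨     
     ┃........................┃     
     ┃........................┃     
     ┃........................┃     
     ┃...^....................┃     
━━━━━━━━━━━━━━━━━━━━━━━━━━━━━━━━━━━━
 MapNavigator                       
────────────────────────────────────
.............................♣.♣....
..............................♣.♣...
....................................
......═.═══.══════════════....♣.....
...................................#
...................................#
.............................♣......
..........................♣♣♣.......
.^.^..............@.................
...♣................................
.♣♣♣................................
...♣............~~..................
..............~~.~..................
................~...................


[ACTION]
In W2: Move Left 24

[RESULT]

     ┃ MapNavigator           ┃     
     ┠────────────────────────┨     
     ┃........................┃     
     ┃........................┃     
     ┃........................┃     
     ┃...^....................┃     
━━━━━━━━━━━━━━━━━━━━━━━━━━━━━━━━━━━━
 MapNavigator                       
────────────────────────────────────
                  ..................
                  ..................
                  ..................
                  ........═.═══.════
                  ..................
                  ..................
                  ..................
                  ..................
                  @..^.^............
                  .....♣............
                  ...♣♣♣............
                  .....♣............
                  ................~~
                  ..................


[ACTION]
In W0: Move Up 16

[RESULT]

     ┃ MapNavigator           ┃     
     ┠────────────────────────┨     
     ┃                        ┃     
     ┃                        ┃     
     ┃                        ┃     
     ┃                        ┃     
━━━━━━━━━━━━━━━━━━━━━━━━━━━━━━━━━━━━
 MapNavigator                       
────────────────────────────────────
                  ..................
                  ..................
                  ..................
                  ........═.═══.════
                  ..................
                  ..................
                  ..................
                  ..................
                  @..^.^............
                  .....♣............
                  ...♣♣♣............
                  .....♣............
                  ................~~
                  ..................


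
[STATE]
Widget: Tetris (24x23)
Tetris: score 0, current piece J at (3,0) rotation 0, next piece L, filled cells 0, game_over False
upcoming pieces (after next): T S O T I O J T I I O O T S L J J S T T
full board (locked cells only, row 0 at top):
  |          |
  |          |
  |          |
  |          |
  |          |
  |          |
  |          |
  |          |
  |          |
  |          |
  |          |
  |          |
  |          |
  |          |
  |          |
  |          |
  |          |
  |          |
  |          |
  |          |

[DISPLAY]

   █      │Next:        
   ███    │  ▒          
          │▒▒▒          
          │             
          │             
          │             
          │Score:       
          │0            
          │             
          │             
          │             
          │             
          │             
          │             
          │             
          │             
          │             
          │             
          │             
          │             
          │             
          │             
          │             


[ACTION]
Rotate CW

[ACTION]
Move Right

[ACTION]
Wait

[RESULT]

          │Next:        
    ██    │  ▒          
    █     │▒▒▒          
    █     │             
          │             
          │             
          │Score:       
          │0            
          │             
          │             
          │             
          │             
          │             
          │             
          │             
          │             
          │             
          │             
          │             
          │             
          │             
          │             
          │             


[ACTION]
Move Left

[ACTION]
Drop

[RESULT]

          │Next:        
          │  ▒          
   ██     │▒▒▒          
   █      │             
   █      │             
          │             
          │Score:       
          │0            
          │             
          │             
          │             
          │             
          │             
          │             
          │             
          │             
          │             
          │             
          │             
          │             
          │             
          │             
          │             


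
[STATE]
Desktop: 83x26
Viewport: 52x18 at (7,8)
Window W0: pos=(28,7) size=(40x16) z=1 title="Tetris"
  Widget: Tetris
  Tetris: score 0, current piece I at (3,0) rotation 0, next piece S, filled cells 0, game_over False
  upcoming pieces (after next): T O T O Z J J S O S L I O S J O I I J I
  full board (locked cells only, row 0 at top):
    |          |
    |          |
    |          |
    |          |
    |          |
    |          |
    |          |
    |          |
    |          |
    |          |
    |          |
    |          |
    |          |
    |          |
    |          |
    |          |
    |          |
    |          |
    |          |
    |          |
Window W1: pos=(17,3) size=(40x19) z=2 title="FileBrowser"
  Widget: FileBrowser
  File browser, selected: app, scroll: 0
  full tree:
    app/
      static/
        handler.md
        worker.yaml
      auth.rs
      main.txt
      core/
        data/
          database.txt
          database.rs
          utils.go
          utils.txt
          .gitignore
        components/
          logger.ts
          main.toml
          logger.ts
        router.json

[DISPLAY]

          ┃    auth.rs                           ┃  
          ┃    main.txt                          ┃──
          ┃    [+] core/                         ┃  
          ┃                                      ┃  
          ┃                                      ┃  
          ┃                                      ┃  
          ┃                                      ┃  
          ┃                                      ┃  
          ┃                                      ┃  
          ┃                                      ┃  
          ┃                                      ┃  
          ┃                                      ┃  
          ┃                                      ┃  
          ┗━━━━━━━━━━━━━━━━━━━━━━━━━━━━━━━━━━━━━━┛  
                     ┗━━━━━━━━━━━━━━━━━━━━━━━━━━━━━━
                                                    
                                                    
                                                    


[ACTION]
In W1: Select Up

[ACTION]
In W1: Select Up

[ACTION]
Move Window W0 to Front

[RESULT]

          ┃    auth.r┃ Tetris                       
          ┃    main.t┠──────────────────────────────
          ┃    [+] co┃          │Next:              
          ┃          ┃          │ ░░                
          ┃          ┃          │░░                 
          ┃          ┃          │                   
          ┃          ┃          │                   
          ┃          ┃          │                   
          ┃          ┃          │Score:             
          ┃          ┃          │0                  
          ┃          ┃          │                   
          ┃          ┃          │                   
          ┃          ┃          │                   
          ┗━━━━━━━━━━┃          │                   
                     ┗━━━━━━━━━━━━━━━━━━━━━━━━━━━━━━
                                                    
                                                    
                                                    


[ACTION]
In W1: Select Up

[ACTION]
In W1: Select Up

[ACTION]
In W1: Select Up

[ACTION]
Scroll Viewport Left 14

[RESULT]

                 ┃    auth.r┃ Tetris                
                 ┃    main.t┠───────────────────────
                 ┃    [+] co┃          │Next:       
                 ┃          ┃          │ ░░         
                 ┃          ┃          │░░          
                 ┃          ┃          │            
                 ┃          ┃          │            
                 ┃          ┃          │            
                 ┃          ┃          │Score:      
                 ┃          ┃          │0           
                 ┃          ┃          │            
                 ┃          ┃          │            
                 ┃          ┃          │            
                 ┗━━━━━━━━━━┃          │            
                            ┗━━━━━━━━━━━━━━━━━━━━━━━
                                                    
                                                    
                                                    


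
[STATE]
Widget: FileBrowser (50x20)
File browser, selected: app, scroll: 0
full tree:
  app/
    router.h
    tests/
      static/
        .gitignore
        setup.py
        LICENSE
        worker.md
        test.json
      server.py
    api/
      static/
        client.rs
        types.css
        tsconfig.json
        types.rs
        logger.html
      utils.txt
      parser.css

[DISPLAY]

> [-] app/                                        
    router.h                                      
    [+] tests/                                    
    [+] api/                                      
                                                  
                                                  
                                                  
                                                  
                                                  
                                                  
                                                  
                                                  
                                                  
                                                  
                                                  
                                                  
                                                  
                                                  
                                                  
                                                  


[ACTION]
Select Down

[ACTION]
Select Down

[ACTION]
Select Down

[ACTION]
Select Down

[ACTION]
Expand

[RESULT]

  [-] app/                                        
    router.h                                      
    [+] tests/                                    
  > [-] api/                                      
      [+] static/                                 
      utils.txt                                   
      parser.css                                  
                                                  
                                                  
                                                  
                                                  
                                                  
                                                  
                                                  
                                                  
                                                  
                                                  
                                                  
                                                  
                                                  


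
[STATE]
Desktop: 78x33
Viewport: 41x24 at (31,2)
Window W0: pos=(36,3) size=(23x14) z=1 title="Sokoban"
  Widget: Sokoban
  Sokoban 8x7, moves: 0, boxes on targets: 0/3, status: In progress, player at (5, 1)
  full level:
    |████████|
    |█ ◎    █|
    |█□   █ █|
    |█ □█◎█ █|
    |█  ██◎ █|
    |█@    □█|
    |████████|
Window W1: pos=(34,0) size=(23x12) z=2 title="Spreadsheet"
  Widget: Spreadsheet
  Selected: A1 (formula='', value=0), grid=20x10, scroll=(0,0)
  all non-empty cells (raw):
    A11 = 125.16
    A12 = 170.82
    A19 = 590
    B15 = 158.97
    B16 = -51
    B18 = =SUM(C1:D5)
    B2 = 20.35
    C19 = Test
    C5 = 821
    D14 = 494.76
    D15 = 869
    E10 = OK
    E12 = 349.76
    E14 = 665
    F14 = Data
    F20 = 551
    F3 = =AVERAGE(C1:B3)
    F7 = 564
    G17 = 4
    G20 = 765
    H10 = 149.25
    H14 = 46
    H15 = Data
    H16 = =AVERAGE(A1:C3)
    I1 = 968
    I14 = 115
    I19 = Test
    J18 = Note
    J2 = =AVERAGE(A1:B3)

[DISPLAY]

   ┠─────────────────────┨               
   ┃A1:                  ┃━┓             
   ┃       A       B     ┃ ┃             
   ┃---------------------┃─┨             
   ┃  1      [0]       0 ┃ ┃             
   ┃  2        0   20.35 ┃ ┃             
   ┃  3        0       0 ┃ ┃             
   ┃  4        0       0 ┃ ┃             
   ┃  5        0       0 ┃ ┃             
   ┗━━━━━━━━━━━━━━━━━━━━━┛ ┃             
     ┃████████             ┃             
     ┃Moves: 0  0/3        ┃             
     ┃                     ┃             
     ┃                     ┃             
     ┗━━━━━━━━━━━━━━━━━━━━━┛             
                                         
                                         
                                         
                                         
                                         
                                         
                                         
                                         
                                         


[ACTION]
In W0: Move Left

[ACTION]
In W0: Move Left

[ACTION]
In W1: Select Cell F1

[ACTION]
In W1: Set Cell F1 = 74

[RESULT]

   ┠─────────────────────┨               
   ┃F1: 74               ┃━┓             
   ┃       A       B     ┃ ┃             
   ┃---------------------┃─┨             
   ┃  1        0       0 ┃ ┃             
   ┃  2        0   20.35 ┃ ┃             
   ┃  3        0       0 ┃ ┃             
   ┃  4        0       0 ┃ ┃             
   ┃  5        0       0 ┃ ┃             
   ┗━━━━━━━━━━━━━━━━━━━━━┛ ┃             
     ┃████████             ┃             
     ┃Moves: 0  0/3        ┃             
     ┃                     ┃             
     ┃                     ┃             
     ┗━━━━━━━━━━━━━━━━━━━━━┛             
                                         
                                         
                                         
                                         
                                         
                                         
                                         
                                         
                                         


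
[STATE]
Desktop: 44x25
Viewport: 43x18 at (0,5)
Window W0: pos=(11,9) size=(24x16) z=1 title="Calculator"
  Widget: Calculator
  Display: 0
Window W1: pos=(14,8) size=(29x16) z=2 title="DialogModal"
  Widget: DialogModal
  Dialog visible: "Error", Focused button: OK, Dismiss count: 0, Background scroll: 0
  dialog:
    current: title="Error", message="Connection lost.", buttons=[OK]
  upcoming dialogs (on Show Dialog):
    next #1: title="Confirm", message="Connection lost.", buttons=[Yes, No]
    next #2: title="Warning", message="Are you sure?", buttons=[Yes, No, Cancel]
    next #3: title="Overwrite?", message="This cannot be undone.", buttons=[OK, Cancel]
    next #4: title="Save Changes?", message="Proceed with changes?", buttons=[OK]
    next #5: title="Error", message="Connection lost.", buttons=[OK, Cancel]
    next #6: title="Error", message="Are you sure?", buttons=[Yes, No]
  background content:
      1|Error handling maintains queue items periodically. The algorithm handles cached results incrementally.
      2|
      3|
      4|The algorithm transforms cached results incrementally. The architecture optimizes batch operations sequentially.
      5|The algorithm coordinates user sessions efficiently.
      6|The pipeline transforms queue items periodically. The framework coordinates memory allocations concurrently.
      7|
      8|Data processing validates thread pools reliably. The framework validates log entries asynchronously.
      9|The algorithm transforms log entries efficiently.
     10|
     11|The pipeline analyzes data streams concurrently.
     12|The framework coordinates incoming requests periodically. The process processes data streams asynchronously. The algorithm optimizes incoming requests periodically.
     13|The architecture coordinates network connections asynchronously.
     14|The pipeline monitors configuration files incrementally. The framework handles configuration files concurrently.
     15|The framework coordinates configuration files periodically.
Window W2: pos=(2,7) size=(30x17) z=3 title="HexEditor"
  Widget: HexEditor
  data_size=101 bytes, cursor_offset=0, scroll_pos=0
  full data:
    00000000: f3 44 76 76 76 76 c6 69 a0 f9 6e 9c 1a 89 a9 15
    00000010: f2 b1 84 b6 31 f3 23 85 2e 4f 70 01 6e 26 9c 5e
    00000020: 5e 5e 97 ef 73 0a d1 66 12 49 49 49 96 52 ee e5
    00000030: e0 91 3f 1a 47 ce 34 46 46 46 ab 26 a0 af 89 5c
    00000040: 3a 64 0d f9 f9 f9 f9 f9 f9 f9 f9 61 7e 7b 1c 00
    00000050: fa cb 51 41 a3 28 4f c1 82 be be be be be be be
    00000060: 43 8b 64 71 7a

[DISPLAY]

                                           
                                           
  ┏━━━━━━━━━━━━━━━━━━━━━━━━━━━━┓           
  ┃ HexEditor                  ┃━━━━━━━━━━┓
  ┠────────────────────────────┨          ┃
  ┃00000000  F3 44 76 76 76 76 ┃──────────┨
  ┃00000010  f2 b1 84 b6 31 f3 ┃intains qu┃
  ┃00000020  5e 5e 97 ef 73 0a ┃          ┃
  ┃00000030  e0 91 3f 1a 47 ce ┃          ┃
  ┃00000040  3a 64 0d f9 f9 f9 ┃─────┐s ca┃
  ┃00000050  fa cb 51 41 a3 28 ┃     │es u┃
  ┃00000060  43 8b 64 71 7a    ┃ost. │ que┃
  ┃                            ┃     │    ┃
  ┃                            ┃─────┘es t┃
  ┃                            ┃nsforms lo┃
  ┃                            ┃          ┃
  ┃                            ┃yzes data ┃
  ┃                            ┃rdinates i┃


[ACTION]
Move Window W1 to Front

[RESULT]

                                           
                                           
  ┏━━━━━━━━━━━━━━━━━━━━━━━━━━━━┓           
  ┃ HexEditor ┏━━━━━━━━━━━━━━━━━━━━━━━━━━━┓
  ┠───────────┃ DialogModal               ┃
  ┃00000000  F┠───────────────────────────┨
  ┃00000010  f┃Error handling maintains qu┃
  ┃00000020  5┃                           ┃
  ┃00000030  e┃                           ┃
  ┃00000040  3┃The┌──────────────────┐s ca┃
  ┃00000050  f┃The│      Error       │es u┃
  ┃00000060  4┃The│ Connection lost. │ que┃
  ┃           ┃   │       [OK]       │    ┃
  ┃           ┃Dat└──────────────────┘es t┃
  ┃           ┃The algorithm transforms lo┃
  ┃           ┃                           ┃
  ┃           ┃The pipeline analyzes data ┃
  ┃           ┃The framework coordinates i┃


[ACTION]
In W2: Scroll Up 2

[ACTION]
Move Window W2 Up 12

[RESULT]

  ┃00000020  5e 5e 97 ef 73 0a ┃           
  ┃00000030  e0 91 3f 1a 47 ce ┃           
  ┃00000040  3a 64 0d f9 f9 f9 ┃           
  ┃00000050  f┏━━━━━━━━━━━━━━━━━━━━━━━━━━━┓
  ┃00000060  4┃ DialogModal               ┃
  ┃           ┠───────────────────────────┨
  ┃           ┃Error handling maintains qu┃
  ┃           ┃                           ┃
  ┃           ┃                           ┃
  ┃           ┃The┌──────────────────┐s ca┃
  ┃           ┃The│      Error       │es u┃
  ┗━━━━━━━━━━━┃The│ Connection lost. │ que┃
           ┃├─┃   │       [OK]       │    ┃
           ┃│ ┃Dat└──────────────────┘es t┃
           ┃├─┃The algorithm transforms lo┃
           ┃│ ┃                           ┃
           ┃├─┃The pipeline analyzes data ┃
           ┃│ ┃The framework coordinates i┃


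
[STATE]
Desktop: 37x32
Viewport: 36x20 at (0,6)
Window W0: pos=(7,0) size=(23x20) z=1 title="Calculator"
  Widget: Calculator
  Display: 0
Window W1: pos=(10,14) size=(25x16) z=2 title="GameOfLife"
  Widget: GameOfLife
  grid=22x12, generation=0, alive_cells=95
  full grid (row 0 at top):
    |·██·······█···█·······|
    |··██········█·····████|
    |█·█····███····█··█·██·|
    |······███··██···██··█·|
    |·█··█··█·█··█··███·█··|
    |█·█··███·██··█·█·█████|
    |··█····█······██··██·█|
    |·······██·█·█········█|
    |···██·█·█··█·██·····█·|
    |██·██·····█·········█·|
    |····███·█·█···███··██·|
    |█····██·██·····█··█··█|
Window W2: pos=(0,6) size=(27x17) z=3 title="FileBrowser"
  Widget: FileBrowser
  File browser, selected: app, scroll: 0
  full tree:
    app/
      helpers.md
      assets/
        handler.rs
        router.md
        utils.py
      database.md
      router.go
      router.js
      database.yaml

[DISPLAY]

┏━━━━━━━━━━━━━━━━━━━━━━━━━┓  ┃      
┃ FileBrowser             ┃  ┃      
┠─────────────────────────┨  ┃      
┃> [-] app/               ┃  ┃      
┃    helpers.md           ┃  ┃      
┃    [+] assets/          ┃  ┃      
┃    database.md          ┃  ┃      
┃    router.go            ┃  ┃      
┃    router.js            ┃━━━━━━━┓ 
┃    database.yaml        ┃       ┃ 
┃                         ┃───────┨ 
┃                         ┃       ┃ 
┃                         ┃······ ┃ 
┃                         ┃··████ ┃ 
┃                         ┃·█·██· ┃ 
┃                         ┃██··█· ┃ 
┗━━━━━━━━━━━━━━━━━━━━━━━━━┛██·█·· ┃ 
          ┃█·█··███·██··█·█·█████ ┃ 
          ┃··█····█······██··██·█ ┃ 
          ┃·······██·█·█········█ ┃ 


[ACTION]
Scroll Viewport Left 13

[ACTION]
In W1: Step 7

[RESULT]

┏━━━━━━━━━━━━━━━━━━━━━━━━━┓  ┃      
┃ FileBrowser             ┃  ┃      
┠─────────────────────────┨  ┃      
┃> [-] app/               ┃  ┃      
┃    helpers.md           ┃  ┃      
┃    [+] assets/          ┃  ┃      
┃    database.md          ┃  ┃      
┃    router.go            ┃  ┃      
┃    router.js            ┃━━━━━━━┓ 
┃    database.yaml        ┃       ┃ 
┃                         ┃───────┨ 
┃                         ┃       ┃ 
┃                         ┃·███·· ┃ 
┃                         ┃·█···· ┃ 
┃                         ┃·····█ ┃ 
┃                         ┃█··██· ┃ 
┗━━━━━━━━━━━━━━━━━━━━━━━━━┛··█·█· ┃ 
          ┃·█············█······· ┃ 
          ┃██··██·········██····· ┃ 
          ┃█·█···█·····█········· ┃ 


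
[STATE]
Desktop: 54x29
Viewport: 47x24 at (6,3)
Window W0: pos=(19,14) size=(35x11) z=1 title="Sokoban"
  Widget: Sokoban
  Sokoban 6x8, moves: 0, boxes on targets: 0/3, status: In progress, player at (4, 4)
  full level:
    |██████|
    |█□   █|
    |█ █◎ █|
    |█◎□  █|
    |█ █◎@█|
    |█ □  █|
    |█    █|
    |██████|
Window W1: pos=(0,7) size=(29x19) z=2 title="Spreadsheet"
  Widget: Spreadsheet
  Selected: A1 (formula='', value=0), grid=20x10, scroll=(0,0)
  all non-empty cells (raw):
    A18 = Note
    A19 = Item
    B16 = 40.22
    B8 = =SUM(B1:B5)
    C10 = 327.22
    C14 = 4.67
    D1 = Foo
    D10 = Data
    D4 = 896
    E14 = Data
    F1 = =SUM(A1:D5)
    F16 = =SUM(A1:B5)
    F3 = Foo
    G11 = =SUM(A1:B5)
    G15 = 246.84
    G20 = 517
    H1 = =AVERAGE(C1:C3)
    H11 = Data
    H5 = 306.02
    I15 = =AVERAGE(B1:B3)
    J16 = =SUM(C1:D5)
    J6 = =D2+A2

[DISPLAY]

                                               
                                               
                                               
                                               
━━━━━━━━━━━━━━━━━━━━━━┓                        
adsheet               ┃                        
──────────────────────┨                        
                      ┃                        
  A       B       C   ┃                        
----------------------┃                        
    [0]       0       ┃                        
      0       0       ┃━━━━━━━━━━━━━━━━━━━━━━━━
      0       0       ┃                        
      0       0       ┃────────────────────────
      0       0       ┃                        
      0       0       ┃                        
      0       0       ┃                        
      0       0       ┃                        
      0       0       ┃                        
      0       0  327.2┃                        
      0       0       ┃                        
      0       0       ┃━━━━━━━━━━━━━━━━━━━━━━━━
━━━━━━━━━━━━━━━━━━━━━━┛                        
                                               


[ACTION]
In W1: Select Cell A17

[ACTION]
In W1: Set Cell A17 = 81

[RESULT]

                                               
                                               
                                               
                                               
━━━━━━━━━━━━━━━━━━━━━━┓                        
adsheet               ┃                        
──────────────────────┨                        
81                    ┃                        
  A       B       C   ┃                        
----------------------┃                        
      0       0       ┃                        
      0       0       ┃━━━━━━━━━━━━━━━━━━━━━━━━
      0       0       ┃                        
      0       0       ┃────────────────────────
      0       0       ┃                        
      0       0       ┃                        
      0       0       ┃                        
      0       0       ┃                        
      0       0       ┃                        
      0       0  327.2┃                        
      0       0       ┃                        
      0       0       ┃━━━━━━━━━━━━━━━━━━━━━━━━
━━━━━━━━━━━━━━━━━━━━━━┛                        
                                               


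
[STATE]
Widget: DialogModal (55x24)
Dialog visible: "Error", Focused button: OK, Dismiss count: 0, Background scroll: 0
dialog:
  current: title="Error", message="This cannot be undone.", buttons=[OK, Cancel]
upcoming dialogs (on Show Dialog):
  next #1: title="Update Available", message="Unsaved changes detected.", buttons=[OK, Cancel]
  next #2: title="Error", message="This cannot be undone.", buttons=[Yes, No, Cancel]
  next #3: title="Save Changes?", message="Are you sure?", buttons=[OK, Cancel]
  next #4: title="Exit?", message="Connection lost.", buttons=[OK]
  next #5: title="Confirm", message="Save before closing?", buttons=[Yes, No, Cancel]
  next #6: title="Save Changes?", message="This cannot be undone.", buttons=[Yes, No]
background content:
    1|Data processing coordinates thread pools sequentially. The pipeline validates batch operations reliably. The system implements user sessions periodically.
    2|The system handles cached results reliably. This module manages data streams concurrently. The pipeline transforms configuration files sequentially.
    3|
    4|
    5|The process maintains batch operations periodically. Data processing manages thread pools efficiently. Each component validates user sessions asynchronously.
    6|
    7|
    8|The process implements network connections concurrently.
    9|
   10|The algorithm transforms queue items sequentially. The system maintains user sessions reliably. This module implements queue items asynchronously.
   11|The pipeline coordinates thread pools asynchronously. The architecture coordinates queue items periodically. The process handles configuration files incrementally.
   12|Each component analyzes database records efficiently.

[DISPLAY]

Data processing coordinates thread pools sequentially. 
The system handles cached results reliably. This module
                                                       
                                                       
The process maintains batch operations periodically. Da
                                                       
                                                       
The process implements network connections concurrently
                                                       
The algorithm ┌────────────────────────┐uentially. The 
The pipeline c│         Error          │ynchronously. T
Each component│ This cannot be undone. │ efficiently.  
              │     [OK]  Cancel       │               
              └────────────────────────┘               
                                                       
                                                       
                                                       
                                                       
                                                       
                                                       
                                                       
                                                       
                                                       
                                                       


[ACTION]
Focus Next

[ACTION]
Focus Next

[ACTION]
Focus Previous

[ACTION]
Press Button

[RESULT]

Data processing coordinates thread pools sequentially. 
The system handles cached results reliably. This module
                                                       
                                                       
The process maintains batch operations periodically. Da
                                                       
                                                       
The process implements network connections concurrently
                                                       
The algorithm transforms queue items sequentially. The 
The pipeline coordinates thread pools asynchronously. T
Each component analyzes database records efficiently.  
                                                       
                                                       
                                                       
                                                       
                                                       
                                                       
                                                       
                                                       
                                                       
                                                       
                                                       
                                                       
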